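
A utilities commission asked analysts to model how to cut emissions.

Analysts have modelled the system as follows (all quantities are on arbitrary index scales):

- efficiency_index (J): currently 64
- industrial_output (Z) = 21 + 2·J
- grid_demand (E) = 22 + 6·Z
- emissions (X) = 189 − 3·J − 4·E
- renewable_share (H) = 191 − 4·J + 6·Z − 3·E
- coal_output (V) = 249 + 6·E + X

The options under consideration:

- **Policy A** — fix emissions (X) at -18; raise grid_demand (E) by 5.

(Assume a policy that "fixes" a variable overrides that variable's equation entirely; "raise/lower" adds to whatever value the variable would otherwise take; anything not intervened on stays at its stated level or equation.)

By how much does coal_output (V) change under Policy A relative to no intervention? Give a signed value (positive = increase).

3679

Baseline:
  J = 64
  Z = 21 + 2·64 = 149
  E = 22 + 6·149 = 916
  X = 189 − 3·64 − 4·916 = -3667
  V = 249 + 6·916 + (-3667) = 2078
Policy A (X := -18, E + 5):
  J = 64
  Z = 21 + 2·64 = 149
  E = 22 + 6·149 (+5 from intervention) = 921
  X = -18
  V = 249 + 6·921 + (-18) = 5757
Change in V: 5757 − 2078 = 3679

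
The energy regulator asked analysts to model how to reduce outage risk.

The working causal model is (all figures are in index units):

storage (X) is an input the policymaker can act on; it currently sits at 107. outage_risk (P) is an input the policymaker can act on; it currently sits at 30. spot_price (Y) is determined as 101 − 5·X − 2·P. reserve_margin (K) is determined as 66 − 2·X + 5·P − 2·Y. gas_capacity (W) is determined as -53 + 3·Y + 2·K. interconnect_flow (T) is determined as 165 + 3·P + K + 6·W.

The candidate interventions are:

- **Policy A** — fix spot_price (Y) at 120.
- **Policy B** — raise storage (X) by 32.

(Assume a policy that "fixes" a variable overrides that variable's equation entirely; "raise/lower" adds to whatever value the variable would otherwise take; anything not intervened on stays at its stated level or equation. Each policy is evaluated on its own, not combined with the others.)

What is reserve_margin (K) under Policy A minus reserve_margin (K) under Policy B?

-1484

Policy A (Y := 120):
  X = 107
  P = 30
  Y = 120
  K = 66 − 2·107 + 5·30 − 2·120 = -238
Policy B (X + 32):
  X = 107 + 32 = 139
  P = 30
  Y = 101 − 5·139 − 2·30 = -654
  K = 66 − 2·139 + 5·30 − 2·(-654) = 1246
K: -238 − 1246 = -1484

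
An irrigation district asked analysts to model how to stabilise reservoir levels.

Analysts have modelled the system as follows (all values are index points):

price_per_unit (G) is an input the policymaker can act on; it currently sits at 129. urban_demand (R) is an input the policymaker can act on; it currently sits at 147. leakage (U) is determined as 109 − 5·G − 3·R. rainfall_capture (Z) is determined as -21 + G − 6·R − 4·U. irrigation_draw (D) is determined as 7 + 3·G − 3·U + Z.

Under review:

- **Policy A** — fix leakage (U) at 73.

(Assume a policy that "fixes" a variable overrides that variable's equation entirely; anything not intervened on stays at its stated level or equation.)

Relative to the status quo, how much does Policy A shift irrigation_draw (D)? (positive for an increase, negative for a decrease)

-7350

Baseline:
  G = 129
  R = 147
  U = 109 − 5·129 − 3·147 = -977
  Z = -21 + 129 − 6·147 − 4·(-977) = 3134
  D = 7 + 3·129 − 3·(-977) + 3134 = 6459
Policy A (U := 73):
  G = 129
  R = 147
  U = 73
  Z = -21 + 129 − 6·147 − 4·73 = -1066
  D = 7 + 3·129 − 3·73 + (-1066) = -891
Change in D: -891 − 6459 = -7350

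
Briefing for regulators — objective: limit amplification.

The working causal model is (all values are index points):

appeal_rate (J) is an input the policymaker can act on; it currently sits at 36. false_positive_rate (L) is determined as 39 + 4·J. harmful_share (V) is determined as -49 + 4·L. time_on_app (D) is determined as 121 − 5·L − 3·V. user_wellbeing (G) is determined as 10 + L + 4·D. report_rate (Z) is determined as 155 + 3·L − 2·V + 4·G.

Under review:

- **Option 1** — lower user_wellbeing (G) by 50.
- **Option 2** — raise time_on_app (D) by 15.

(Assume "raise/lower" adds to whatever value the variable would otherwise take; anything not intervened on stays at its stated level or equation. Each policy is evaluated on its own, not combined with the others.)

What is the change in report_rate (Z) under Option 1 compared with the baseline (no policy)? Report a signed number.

Baseline:
  J = 36
  L = 39 + 4·36 = 183
  V = -49 + 4·183 = 683
  D = 121 − 5·183 − 3·683 = -2843
  G = 10 + 183 + 4·(-2843) = -11179
  Z = 155 + 3·183 − 2·683 + 4·(-11179) = -45378
Option 1 (G − 50):
  J = 36
  L = 39 + 4·36 = 183
  V = -49 + 4·183 = 683
  D = 121 − 5·183 − 3·683 = -2843
  G = 10 + 183 + 4·(-2843) (−50 from intervention) = -11229
  Z = 155 + 3·183 − 2·683 + 4·(-11229) = -45578
Change in Z: -45578 − (-45378) = -200

-200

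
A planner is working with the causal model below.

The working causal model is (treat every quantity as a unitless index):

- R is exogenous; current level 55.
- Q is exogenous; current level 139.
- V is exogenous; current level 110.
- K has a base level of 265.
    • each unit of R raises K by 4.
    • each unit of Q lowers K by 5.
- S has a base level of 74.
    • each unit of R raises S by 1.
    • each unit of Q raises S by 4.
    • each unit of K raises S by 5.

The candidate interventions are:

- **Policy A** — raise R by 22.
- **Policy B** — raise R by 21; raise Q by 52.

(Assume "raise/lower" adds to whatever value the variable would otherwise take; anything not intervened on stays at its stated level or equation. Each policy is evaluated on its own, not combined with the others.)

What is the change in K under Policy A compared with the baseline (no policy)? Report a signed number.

Baseline:
  R = 55
  Q = 139
  K = 265 + 4·55 − 5·139 = -210
Policy A (R + 22):
  R = 55 + 22 = 77
  Q = 139
  K = 265 + 4·77 − 5·139 = -122
Change in K: -122 − (-210) = 88

88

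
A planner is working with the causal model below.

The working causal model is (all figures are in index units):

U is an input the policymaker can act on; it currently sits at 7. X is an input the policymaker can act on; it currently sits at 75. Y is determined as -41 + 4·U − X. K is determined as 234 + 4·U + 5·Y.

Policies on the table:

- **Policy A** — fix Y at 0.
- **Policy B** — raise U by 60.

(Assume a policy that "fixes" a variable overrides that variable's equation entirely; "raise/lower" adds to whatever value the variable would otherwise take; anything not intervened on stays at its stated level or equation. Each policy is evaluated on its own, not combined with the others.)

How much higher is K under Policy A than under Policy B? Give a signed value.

Policy A (Y := 0):
  U = 7
  X = 75
  Y = 0
  K = 234 + 4·7 + 5·0 = 262
Policy B (U + 60):
  U = 7 + 60 = 67
  X = 75
  Y = -41 + 4·67 − 75 = 152
  K = 234 + 4·67 + 5·152 = 1262
K: 262 − 1262 = -1000

-1000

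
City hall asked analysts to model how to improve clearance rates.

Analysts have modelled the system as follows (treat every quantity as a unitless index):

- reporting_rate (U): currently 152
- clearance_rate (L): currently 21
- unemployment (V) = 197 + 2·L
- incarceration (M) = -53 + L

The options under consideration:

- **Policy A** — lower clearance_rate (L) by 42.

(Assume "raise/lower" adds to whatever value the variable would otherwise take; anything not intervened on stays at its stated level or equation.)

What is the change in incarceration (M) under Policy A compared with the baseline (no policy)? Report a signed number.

-42

Baseline:
  L = 21
  M = -53 + 21 = -32
Policy A (L − 42):
  L = 21 − 42 = -21
  M = -53 + (-21) = -74
Change in M: -74 − (-32) = -42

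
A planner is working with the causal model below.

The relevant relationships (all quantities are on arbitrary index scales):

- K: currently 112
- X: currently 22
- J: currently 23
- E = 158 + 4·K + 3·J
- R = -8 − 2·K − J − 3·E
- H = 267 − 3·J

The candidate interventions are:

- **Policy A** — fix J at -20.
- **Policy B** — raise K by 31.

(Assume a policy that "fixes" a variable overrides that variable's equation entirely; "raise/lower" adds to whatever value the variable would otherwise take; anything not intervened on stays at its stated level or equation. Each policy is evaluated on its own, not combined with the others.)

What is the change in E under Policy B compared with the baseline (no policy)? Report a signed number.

124

Baseline:
  K = 112
  J = 23
  E = 158 + 4·112 + 3·23 = 675
Policy B (K + 31):
  K = 112 + 31 = 143
  J = 23
  E = 158 + 4·143 + 3·23 = 799
Change in E: 799 − 675 = 124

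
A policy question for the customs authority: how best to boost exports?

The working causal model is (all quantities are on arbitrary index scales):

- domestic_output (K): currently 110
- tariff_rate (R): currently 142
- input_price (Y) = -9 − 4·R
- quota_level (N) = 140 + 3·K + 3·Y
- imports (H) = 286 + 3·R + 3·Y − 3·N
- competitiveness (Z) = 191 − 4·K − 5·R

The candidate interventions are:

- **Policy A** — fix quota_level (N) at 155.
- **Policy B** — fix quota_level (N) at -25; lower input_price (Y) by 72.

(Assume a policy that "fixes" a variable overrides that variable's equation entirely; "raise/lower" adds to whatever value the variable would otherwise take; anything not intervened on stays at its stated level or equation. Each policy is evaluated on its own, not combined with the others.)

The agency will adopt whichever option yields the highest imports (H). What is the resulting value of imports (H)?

-1160

Policy A (N := 155):
  K = 110
  R = 142
  Y = -9 − 4·142 = -577
  N = 155
  H = 286 + 3·142 + 3·(-577) − 3·155 = -1484
Policy B (N := -25, Y − 72):
  K = 110
  R = 142
  Y = -9 − 4·142 (−72 from intervention) = -649
  N = -25
  H = 286 + 3·142 + 3·(-649) − 3·(-25) = -1160
Comparing — Policy A: H=-1484, Policy B: H=-1160. Highest is -1160 (Policy B).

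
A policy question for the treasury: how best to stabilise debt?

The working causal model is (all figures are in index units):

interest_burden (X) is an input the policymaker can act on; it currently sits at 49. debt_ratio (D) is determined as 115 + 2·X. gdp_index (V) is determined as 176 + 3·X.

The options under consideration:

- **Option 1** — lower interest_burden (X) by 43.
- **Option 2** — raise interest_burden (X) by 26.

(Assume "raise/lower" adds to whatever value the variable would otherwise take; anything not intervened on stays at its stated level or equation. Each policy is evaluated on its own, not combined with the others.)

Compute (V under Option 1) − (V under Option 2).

-207

Option 1 (X − 43):
  X = 49 − 43 = 6
  V = 176 + 3·6 = 194
Option 2 (X + 26):
  X = 49 + 26 = 75
  V = 176 + 3·75 = 401
V: 194 − 401 = -207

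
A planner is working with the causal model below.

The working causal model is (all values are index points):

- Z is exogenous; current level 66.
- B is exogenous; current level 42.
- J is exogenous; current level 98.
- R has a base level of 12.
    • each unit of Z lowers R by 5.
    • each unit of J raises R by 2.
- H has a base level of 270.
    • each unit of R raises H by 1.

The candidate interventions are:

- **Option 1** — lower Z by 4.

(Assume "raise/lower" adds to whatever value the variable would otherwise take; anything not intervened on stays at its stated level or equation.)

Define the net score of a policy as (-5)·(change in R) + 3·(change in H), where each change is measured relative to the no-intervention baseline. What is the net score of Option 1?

Baseline:
  Z = 66
  J = 98
  R = 12 − 5·66 + 2·98 = -122
  H = 270 + (-122) = 148
Option 1 (Z − 4):
  Z = 66 − 4 = 62
  J = 98
  R = 12 − 5·62 + 2·98 = -102
  H = 270 + (-102) = 168
ΔR = -102 − (-122) = 20; ΔH = 168 − 148 = 20
Score = (-5)·20 + 3·20 = -40

-40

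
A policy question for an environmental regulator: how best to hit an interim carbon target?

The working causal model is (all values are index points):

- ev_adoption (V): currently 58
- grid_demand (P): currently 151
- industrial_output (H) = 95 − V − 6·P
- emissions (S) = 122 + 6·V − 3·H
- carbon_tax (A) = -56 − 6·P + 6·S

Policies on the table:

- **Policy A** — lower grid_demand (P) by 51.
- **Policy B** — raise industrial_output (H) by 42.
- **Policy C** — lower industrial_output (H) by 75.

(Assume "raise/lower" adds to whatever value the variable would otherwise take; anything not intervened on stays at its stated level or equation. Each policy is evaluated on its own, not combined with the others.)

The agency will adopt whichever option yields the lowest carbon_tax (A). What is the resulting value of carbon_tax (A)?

Policy A (P − 51):
  V = 58
  P = 151 − 51 = 100
  H = 95 − 58 − 6·100 = -563
  S = 122 + 6·58 − 3·(-563) = 2159
  A = -56 − 6·100 + 6·2159 = 12298
Policy B (H + 42):
  V = 58
  P = 151
  H = 95 − 58 − 6·151 (+42 from intervention) = -827
  S = 122 + 6·58 − 3·(-827) = 2951
  A = -56 − 6·151 + 6·2951 = 16744
Policy C (H − 75):
  V = 58
  P = 151
  H = 95 − 58 − 6·151 (−75 from intervention) = -944
  S = 122 + 6·58 − 3·(-944) = 3302
  A = -56 − 6·151 + 6·3302 = 18850
Comparing — Policy A: A=12298, Policy B: A=16744, Policy C: A=18850. Lowest is 12298 (Policy A).

12298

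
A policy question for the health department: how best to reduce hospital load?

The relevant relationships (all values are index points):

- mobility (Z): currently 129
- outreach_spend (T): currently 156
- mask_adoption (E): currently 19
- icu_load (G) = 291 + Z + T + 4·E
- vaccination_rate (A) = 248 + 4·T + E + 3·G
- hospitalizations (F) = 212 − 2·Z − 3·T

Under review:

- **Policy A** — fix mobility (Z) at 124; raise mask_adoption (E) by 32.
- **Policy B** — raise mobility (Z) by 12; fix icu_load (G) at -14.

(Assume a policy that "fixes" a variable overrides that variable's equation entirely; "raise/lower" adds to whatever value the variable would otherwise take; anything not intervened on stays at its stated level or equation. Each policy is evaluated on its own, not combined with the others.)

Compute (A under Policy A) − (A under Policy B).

2399

Policy A (Z := 124, E + 32):
  Z = 124
  T = 156
  E = 19 + 32 = 51
  G = 291 + 124 + 156 + 4·51 = 775
  A = 248 + 4·156 + 51 + 3·775 = 3248
Policy B (Z + 12, G := -14):
  Z = 129 + 12 = 141
  T = 156
  E = 19
  G = -14
  A = 248 + 4·156 + 19 + 3·(-14) = 849
A: 3248 − 849 = 2399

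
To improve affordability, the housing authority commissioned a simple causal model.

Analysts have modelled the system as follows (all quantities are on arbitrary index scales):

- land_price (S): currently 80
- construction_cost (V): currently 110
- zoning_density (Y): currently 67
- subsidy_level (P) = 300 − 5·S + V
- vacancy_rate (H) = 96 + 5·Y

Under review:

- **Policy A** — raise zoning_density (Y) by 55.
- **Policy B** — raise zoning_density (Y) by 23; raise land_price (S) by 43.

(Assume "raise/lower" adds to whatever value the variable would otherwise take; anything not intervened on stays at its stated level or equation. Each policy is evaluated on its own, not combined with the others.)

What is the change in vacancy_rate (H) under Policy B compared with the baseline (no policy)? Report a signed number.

Baseline:
  Y = 67
  H = 96 + 5·67 = 431
Policy B (Y + 23, S + 43):
  Y = 67 + 23 = 90
  H = 96 + 5·90 = 546
Change in H: 546 − 431 = 115

115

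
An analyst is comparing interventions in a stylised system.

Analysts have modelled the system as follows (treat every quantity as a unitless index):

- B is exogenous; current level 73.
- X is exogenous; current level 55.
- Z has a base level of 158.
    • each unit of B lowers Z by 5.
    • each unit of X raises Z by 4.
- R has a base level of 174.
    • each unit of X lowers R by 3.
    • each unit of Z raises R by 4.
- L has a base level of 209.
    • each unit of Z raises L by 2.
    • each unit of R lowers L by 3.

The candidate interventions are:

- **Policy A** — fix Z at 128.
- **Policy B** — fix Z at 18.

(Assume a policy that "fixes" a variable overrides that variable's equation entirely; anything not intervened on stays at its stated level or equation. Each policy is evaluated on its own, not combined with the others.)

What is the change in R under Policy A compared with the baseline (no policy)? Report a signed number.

Baseline:
  B = 73
  X = 55
  Z = 158 − 5·73 + 4·55 = 13
  R = 174 − 3·55 + 4·13 = 61
Policy A (Z := 128):
  B = 73
  X = 55
  Z = 128
  R = 174 − 3·55 + 4·128 = 521
Change in R: 521 − 61 = 460

460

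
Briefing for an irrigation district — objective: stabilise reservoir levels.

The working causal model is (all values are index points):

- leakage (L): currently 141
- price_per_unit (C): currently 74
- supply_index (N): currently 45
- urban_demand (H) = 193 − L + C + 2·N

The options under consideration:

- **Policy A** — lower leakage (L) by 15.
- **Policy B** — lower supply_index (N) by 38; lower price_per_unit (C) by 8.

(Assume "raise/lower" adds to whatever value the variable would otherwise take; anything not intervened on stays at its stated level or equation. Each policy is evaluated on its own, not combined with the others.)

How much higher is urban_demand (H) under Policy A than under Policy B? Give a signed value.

Policy A (L − 15):
  L = 141 − 15 = 126
  C = 74
  N = 45
  H = 193 − 126 + 74 + 2·45 = 231
Policy B (N − 38, C − 8):
  L = 141
  C = 74 − 8 = 66
  N = 45 − 38 = 7
  H = 193 − 141 + 66 + 2·7 = 132
H: 231 − 132 = 99

99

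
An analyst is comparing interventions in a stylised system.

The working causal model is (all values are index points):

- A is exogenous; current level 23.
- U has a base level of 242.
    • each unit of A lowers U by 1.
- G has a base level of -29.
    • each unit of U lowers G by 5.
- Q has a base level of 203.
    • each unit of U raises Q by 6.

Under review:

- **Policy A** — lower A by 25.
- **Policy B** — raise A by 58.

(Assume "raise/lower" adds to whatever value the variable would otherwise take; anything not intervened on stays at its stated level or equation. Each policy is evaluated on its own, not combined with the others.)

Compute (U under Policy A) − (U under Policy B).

83

Policy A (A − 25):
  A = 23 − 25 = -2
  U = 242 − (-2) = 244
Policy B (A + 58):
  A = 23 + 58 = 81
  U = 242 − 81 = 161
U: 244 − 161 = 83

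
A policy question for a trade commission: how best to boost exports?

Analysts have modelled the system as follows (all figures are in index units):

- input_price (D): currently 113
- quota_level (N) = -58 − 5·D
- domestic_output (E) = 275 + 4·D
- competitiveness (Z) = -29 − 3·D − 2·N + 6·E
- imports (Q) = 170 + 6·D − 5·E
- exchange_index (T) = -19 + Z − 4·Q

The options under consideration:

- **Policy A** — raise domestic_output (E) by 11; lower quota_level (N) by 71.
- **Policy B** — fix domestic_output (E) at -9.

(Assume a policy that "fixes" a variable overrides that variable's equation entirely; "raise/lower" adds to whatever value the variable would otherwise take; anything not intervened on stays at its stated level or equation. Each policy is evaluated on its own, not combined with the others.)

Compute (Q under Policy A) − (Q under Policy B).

-3735

Policy A (E + 11, N − 71):
  D = 113
  E = 275 + 4·113 (+11 from intervention) = 738
  Q = 170 + 6·113 − 5·738 = -2842
Policy B (E := -9):
  D = 113
  E = -9
  Q = 170 + 6·113 − 5·(-9) = 893
Q: -2842 − 893 = -3735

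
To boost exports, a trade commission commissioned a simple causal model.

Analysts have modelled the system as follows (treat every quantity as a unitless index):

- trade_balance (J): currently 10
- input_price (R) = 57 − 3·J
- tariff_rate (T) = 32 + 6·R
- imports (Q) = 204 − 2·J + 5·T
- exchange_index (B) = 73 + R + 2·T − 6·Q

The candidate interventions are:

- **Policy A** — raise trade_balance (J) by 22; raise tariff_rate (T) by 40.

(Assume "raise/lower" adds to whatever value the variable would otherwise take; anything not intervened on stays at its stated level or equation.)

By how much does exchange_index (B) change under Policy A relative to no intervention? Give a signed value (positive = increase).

10166

Baseline:
  J = 10
  R = 57 − 3·10 = 27
  T = 32 + 6·27 = 194
  Q = 204 − 2·10 + 5·194 = 1154
  B = 73 + 27 + 2·194 − 6·1154 = -6436
Policy A (J + 22, T + 40):
  J = 10 + 22 = 32
  R = 57 − 3·32 = -39
  T = 32 + 6·(-39) (+40 from intervention) = -162
  Q = 204 − 2·32 + 5·(-162) = -670
  B = 73 + (-39) + 2·(-162) − 6·(-670) = 3730
Change in B: 3730 − (-6436) = 10166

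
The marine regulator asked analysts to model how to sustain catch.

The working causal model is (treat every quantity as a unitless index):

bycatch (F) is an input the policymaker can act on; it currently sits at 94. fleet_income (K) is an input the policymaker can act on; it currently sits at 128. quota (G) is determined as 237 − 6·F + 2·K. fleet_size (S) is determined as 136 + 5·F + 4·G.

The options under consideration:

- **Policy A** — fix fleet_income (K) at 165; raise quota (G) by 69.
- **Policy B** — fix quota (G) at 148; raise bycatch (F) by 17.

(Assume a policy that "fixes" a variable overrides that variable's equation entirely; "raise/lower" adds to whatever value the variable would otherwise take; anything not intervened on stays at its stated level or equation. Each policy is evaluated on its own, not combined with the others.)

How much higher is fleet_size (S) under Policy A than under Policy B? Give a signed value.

Policy A (K := 165, G + 69):
  F = 94
  K = 165
  G = 237 − 6·94 + 2·165 (+69 from intervention) = 72
  S = 136 + 5·94 + 4·72 = 894
Policy B (G := 148, F + 17):
  F = 94 + 17 = 111
  K = 128
  G = 148
  S = 136 + 5·111 + 4·148 = 1283
S: 894 − 1283 = -389

-389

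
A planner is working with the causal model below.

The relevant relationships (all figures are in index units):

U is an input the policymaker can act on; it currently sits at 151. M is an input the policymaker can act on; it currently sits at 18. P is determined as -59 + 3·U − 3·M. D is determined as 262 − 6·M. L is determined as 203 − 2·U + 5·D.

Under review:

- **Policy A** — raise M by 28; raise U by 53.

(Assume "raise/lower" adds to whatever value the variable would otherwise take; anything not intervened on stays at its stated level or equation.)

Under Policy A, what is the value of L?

Policy A (M + 28, U + 53):
  U = 151 + 53 = 204
  M = 18 + 28 = 46
  D = 262 − 6·46 = -14
  L = 203 − 2·204 + 5·(-14) = -275

-275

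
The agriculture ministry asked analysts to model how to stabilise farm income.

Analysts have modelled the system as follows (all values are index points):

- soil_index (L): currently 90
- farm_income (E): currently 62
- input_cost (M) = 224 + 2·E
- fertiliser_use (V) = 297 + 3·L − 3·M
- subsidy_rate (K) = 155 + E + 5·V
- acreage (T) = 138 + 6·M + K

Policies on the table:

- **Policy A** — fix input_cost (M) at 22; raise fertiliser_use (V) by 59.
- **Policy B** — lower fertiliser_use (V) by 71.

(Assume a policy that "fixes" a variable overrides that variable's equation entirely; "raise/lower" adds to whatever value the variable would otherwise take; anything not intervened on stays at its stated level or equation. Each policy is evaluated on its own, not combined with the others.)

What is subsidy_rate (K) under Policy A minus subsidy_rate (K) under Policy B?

5540

Policy A (M := 22, V + 59):
  L = 90
  E = 62
  M = 22
  V = 297 + 3·90 − 3·22 (+59 from intervention) = 560
  K = 155 + 62 + 5·560 = 3017
Policy B (V − 71):
  L = 90
  E = 62
  M = 224 + 2·62 = 348
  V = 297 + 3·90 − 3·348 (−71 from intervention) = -548
  K = 155 + 62 + 5·(-548) = -2523
K: 3017 − (-2523) = 5540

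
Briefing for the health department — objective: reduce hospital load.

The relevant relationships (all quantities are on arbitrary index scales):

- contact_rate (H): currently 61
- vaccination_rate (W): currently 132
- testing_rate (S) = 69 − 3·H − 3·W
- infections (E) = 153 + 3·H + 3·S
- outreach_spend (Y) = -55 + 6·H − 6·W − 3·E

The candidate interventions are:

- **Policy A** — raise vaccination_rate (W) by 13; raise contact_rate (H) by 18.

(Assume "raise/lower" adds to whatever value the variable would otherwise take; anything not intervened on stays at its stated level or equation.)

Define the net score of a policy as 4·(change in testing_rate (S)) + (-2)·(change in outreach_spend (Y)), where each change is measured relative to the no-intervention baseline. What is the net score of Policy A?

Baseline:
  H = 61
  W = 132
  S = 69 − 3·61 − 3·132 = -510
  E = 153 + 3·61 + 3·(-510) = -1194
  Y = -55 + 6·61 − 6·132 − 3·(-1194) = 3101
Policy A (W + 13, H + 18):
  H = 61 + 18 = 79
  W = 132 + 13 = 145
  S = 69 − 3·79 − 3·145 = -603
  E = 153 + 3·79 + 3·(-603) = -1419
  Y = -55 + 6·79 − 6·145 − 3·(-1419) = 3806
ΔS = -603 − (-510) = -93; ΔY = 3806 − 3101 = 705
Score = 4·(-93) + (-2)·705 = -1782

-1782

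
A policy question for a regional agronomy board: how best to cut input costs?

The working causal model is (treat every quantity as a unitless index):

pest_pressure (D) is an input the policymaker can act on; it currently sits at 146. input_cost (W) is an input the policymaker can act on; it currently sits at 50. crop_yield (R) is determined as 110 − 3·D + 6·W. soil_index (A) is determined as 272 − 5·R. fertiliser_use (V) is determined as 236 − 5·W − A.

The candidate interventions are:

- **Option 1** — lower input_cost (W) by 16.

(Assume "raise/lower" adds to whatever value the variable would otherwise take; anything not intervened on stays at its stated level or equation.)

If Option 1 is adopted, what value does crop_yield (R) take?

-124

Option 1 (W − 16):
  D = 146
  W = 50 − 16 = 34
  R = 110 − 3·146 + 6·34 = -124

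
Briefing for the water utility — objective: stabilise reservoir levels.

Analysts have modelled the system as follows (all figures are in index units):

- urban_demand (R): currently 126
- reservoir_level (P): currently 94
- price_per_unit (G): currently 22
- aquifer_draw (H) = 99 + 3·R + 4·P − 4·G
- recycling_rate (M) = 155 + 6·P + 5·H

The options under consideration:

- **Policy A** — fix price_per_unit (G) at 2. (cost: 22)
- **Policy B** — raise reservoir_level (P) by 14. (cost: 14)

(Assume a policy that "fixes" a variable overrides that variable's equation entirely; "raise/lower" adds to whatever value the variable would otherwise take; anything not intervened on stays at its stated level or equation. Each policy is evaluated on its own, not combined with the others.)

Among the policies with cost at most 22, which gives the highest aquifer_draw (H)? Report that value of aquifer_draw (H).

845

Policy A (G := 2):
  R = 126
  P = 94
  G = 2
  H = 99 + 3·126 + 4·94 − 4·2 = 845
Policy B (P + 14):
  R = 126
  P = 94 + 14 = 108
  G = 22
  H = 99 + 3·126 + 4·108 − 4·22 = 821
Comparing — Policy A: H=845, Policy B: H=821. Highest is 845 (Policy A).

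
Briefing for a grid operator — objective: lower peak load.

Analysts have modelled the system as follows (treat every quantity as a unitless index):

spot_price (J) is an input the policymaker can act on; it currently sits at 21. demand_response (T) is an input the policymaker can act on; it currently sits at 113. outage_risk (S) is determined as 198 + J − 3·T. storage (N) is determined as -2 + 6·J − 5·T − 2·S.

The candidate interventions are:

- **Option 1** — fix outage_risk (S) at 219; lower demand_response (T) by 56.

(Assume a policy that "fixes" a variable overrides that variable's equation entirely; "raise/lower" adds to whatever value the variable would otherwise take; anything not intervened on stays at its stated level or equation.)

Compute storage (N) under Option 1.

-599

Option 1 (S := 219, T − 56):
  J = 21
  T = 113 − 56 = 57
  S = 219
  N = -2 + 6·21 − 5·57 − 2·219 = -599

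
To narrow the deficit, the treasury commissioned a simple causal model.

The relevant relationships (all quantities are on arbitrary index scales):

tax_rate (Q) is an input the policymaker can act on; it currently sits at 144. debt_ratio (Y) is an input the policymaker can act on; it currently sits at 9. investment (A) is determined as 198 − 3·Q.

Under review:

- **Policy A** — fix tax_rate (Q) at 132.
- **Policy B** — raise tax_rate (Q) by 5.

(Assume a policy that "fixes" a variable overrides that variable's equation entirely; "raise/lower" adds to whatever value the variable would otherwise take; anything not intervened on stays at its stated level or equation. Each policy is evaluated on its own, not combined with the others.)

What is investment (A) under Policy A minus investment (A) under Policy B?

Policy A (Q := 132):
  Q = 132
  A = 198 − 3·132 = -198
Policy B (Q + 5):
  Q = 144 + 5 = 149
  A = 198 − 3·149 = -249
A: -198 − (-249) = 51

51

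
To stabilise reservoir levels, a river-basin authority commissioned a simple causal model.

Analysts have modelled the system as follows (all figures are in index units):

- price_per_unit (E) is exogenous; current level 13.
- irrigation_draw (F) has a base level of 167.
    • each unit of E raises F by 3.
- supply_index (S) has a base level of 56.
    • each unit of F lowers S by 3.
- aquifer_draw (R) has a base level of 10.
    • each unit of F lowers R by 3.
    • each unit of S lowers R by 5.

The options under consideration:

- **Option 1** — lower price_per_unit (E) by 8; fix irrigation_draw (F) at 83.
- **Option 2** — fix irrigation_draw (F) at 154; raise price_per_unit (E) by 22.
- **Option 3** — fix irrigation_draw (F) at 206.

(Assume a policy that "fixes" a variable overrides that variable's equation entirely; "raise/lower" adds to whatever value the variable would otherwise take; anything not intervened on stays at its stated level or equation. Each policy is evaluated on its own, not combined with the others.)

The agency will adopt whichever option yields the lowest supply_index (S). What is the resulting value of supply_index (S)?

-562

Option 1 (E − 8, F := 83):
  E = 13 − 8 = 5
  F = 83
  S = 56 − 3·83 = -193
Option 2 (F := 154, E + 22):
  E = 13 + 22 = 35
  F = 154
  S = 56 − 3·154 = -406
Option 3 (F := 206):
  E = 13
  F = 206
  S = 56 − 3·206 = -562
Comparing — Option 1: S=-193, Option 2: S=-406, Option 3: S=-562. Lowest is -562 (Option 3).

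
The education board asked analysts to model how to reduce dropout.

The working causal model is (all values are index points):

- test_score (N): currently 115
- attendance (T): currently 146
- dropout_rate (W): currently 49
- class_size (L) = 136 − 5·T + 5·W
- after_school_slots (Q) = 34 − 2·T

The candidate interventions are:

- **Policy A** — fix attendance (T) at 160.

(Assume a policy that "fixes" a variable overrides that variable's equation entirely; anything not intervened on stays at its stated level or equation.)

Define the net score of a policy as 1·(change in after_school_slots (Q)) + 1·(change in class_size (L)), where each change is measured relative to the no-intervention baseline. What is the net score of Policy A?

-98

Baseline:
  T = 146
  W = 49
  L = 136 − 5·146 + 5·49 = -349
  Q = 34 − 2·146 = -258
Policy A (T := 160):
  T = 160
  W = 49
  L = 136 − 5·160 + 5·49 = -419
  Q = 34 − 2·160 = -286
ΔQ = -286 − (-258) = -28; ΔL = -419 − (-349) = -70
Score = 1·(-28) + 1·(-70) = -98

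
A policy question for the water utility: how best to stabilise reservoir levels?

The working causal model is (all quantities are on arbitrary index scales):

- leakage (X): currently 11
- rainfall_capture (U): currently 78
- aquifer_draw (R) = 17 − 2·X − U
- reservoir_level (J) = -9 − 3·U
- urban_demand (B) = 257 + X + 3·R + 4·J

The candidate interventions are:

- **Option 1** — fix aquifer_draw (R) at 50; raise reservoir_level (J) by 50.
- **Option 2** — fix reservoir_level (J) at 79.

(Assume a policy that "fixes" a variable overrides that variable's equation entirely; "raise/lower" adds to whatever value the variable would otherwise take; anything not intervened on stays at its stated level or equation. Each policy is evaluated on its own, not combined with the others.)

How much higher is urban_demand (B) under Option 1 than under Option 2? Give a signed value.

-689

Option 1 (R := 50, J + 50):
  X = 11
  U = 78
  R = 50
  J = -9 − 3·78 (+50 from intervention) = -193
  B = 257 + 11 + 3·50 + 4·(-193) = -354
Option 2 (J := 79):
  X = 11
  U = 78
  R = 17 − 2·11 − 78 = -83
  J = 79
  B = 257 + 11 + 3·(-83) + 4·79 = 335
B: -354 − 335 = -689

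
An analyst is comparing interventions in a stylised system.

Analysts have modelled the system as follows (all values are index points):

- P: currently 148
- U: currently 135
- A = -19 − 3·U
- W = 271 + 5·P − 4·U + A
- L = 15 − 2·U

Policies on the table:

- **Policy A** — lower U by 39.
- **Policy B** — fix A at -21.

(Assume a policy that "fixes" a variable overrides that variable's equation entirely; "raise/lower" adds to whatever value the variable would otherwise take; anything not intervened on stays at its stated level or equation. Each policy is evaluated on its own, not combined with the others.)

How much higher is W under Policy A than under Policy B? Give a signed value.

-130

Policy A (U − 39):
  P = 148
  U = 135 − 39 = 96
  A = -19 − 3·96 = -307
  W = 271 + 5·148 − 4·96 + (-307) = 320
Policy B (A := -21):
  P = 148
  U = 135
  A = -21
  W = 271 + 5·148 − 4·135 + (-21) = 450
W: 320 − 450 = -130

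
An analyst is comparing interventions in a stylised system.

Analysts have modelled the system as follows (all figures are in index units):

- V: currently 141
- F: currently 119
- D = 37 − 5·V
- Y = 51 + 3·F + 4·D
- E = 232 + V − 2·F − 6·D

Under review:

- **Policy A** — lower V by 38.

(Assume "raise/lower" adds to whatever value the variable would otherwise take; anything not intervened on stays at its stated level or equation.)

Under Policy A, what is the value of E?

2965

Policy A (V − 38):
  V = 141 − 38 = 103
  F = 119
  D = 37 − 5·103 = -478
  E = 232 + 103 − 2·119 − 6·(-478) = 2965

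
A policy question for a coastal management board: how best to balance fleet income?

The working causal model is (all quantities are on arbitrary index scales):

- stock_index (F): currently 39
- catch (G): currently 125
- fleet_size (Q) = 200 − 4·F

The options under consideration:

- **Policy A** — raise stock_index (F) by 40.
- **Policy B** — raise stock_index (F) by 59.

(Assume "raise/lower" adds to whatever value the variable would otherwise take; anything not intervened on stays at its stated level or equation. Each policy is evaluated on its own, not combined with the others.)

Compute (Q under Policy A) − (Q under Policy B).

76

Policy A (F + 40):
  F = 39 + 40 = 79
  Q = 200 − 4·79 = -116
Policy B (F + 59):
  F = 39 + 59 = 98
  Q = 200 − 4·98 = -192
Q: -116 − (-192) = 76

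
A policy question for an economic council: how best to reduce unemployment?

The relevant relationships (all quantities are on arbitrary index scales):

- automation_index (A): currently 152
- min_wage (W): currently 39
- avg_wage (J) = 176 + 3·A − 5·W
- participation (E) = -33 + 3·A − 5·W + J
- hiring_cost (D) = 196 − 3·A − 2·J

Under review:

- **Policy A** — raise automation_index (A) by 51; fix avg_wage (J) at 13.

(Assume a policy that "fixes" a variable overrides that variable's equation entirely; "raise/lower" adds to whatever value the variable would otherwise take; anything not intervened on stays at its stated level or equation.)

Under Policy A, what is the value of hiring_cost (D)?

Policy A (A + 51, J := 13):
  A = 152 + 51 = 203
  W = 39
  J = 13
  D = 196 − 3·203 − 2·13 = -439

-439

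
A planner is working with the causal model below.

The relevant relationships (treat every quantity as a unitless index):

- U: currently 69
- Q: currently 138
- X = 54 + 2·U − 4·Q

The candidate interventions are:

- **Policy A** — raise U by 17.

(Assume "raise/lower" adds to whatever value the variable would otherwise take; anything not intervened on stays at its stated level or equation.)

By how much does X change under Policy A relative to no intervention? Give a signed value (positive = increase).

Baseline:
  U = 69
  Q = 138
  X = 54 + 2·69 − 4·138 = -360
Policy A (U + 17):
  U = 69 + 17 = 86
  Q = 138
  X = 54 + 2·86 − 4·138 = -326
Change in X: -326 − (-360) = 34

34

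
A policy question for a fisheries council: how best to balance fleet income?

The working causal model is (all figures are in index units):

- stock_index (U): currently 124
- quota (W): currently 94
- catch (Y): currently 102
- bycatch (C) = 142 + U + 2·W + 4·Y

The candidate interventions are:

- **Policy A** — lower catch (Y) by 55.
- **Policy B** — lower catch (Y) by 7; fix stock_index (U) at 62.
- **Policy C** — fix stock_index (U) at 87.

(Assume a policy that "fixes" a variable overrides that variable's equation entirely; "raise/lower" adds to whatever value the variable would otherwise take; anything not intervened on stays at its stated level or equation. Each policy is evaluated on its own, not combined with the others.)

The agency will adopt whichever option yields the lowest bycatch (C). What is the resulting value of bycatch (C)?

Policy A (Y − 55):
  U = 124
  W = 94
  Y = 102 − 55 = 47
  C = 142 + 124 + 2·94 + 4·47 = 642
Policy B (Y − 7, U := 62):
  U = 62
  W = 94
  Y = 102 − 7 = 95
  C = 142 + 62 + 2·94 + 4·95 = 772
Policy C (U := 87):
  U = 87
  W = 94
  Y = 102
  C = 142 + 87 + 2·94 + 4·102 = 825
Comparing — Policy A: C=642, Policy B: C=772, Policy C: C=825. Lowest is 642 (Policy A).

642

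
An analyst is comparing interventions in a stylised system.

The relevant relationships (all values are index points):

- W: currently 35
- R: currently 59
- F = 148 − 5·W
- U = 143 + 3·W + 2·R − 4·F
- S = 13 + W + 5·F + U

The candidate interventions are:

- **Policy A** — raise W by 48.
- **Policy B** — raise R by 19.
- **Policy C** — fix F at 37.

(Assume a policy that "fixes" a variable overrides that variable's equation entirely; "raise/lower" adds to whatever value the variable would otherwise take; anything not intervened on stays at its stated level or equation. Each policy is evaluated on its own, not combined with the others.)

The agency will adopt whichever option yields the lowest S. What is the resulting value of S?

Policy A (W + 48):
  W = 35 + 48 = 83
  R = 59
  F = 148 − 5·83 = -267
  U = 143 + 3·83 + 2·59 − 4·(-267) = 1578
  S = 13 + 83 + 5·(-267) + 1578 = 339
Policy B (R + 19):
  W = 35
  R = 59 + 19 = 78
  F = 148 − 5·35 = -27
  U = 143 + 3·35 + 2·78 − 4·(-27) = 512
  S = 13 + 35 + 5·(-27) + 512 = 425
Policy C (F := 37):
  W = 35
  R = 59
  F = 37
  U = 143 + 3·35 + 2·59 − 4·37 = 218
  S = 13 + 35 + 5·37 + 218 = 451
Comparing — Policy A: S=339, Policy B: S=425, Policy C: S=451. Lowest is 339 (Policy A).

339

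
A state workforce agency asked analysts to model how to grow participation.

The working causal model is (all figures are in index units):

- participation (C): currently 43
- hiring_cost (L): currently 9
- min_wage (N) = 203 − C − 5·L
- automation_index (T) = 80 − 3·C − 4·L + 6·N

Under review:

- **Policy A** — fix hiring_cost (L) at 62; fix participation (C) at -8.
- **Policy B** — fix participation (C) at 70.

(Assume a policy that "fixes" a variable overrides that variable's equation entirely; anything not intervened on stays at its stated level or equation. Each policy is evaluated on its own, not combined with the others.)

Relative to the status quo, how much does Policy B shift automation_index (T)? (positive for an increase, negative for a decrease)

-243

Baseline:
  C = 43
  L = 9
  N = 203 − 43 − 5·9 = 115
  T = 80 − 3·43 − 4·9 + 6·115 = 605
Policy B (C := 70):
  C = 70
  L = 9
  N = 203 − 70 − 5·9 = 88
  T = 80 − 3·70 − 4·9 + 6·88 = 362
Change in T: 362 − 605 = -243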